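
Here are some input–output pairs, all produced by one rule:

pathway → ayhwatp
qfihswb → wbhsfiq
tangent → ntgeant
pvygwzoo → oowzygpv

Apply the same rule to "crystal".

alstryc

The pattern: reverse the string, then swap each adjacent pair of characters (1↔2, 3↔4, ...).
"crystal" → "latsyrc" → "alstryc".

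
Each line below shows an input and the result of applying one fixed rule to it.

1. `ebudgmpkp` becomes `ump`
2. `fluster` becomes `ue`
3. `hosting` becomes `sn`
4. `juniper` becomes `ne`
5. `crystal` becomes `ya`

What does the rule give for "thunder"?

Rule — keep one character in every 3, starting at position 3 (positions 3rd, 6th, 9th, ...).
So "thunder" becomes "ue".

ue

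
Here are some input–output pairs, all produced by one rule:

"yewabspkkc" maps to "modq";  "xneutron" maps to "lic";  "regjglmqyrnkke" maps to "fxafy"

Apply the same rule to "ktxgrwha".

Looking at the pairs, the operation is to shift every letter 12 places backward in the alphabet (wrapping around), then keep one character in every 3, starting at position 1 (positions 1st, 4th, 7th, ...).
Applying both steps to "ktxgrwha": "yhlufkvo", then "yuv".
(Check on "yewabspkkc": → "mskopgdyyq" → "modq" ✓)

yuv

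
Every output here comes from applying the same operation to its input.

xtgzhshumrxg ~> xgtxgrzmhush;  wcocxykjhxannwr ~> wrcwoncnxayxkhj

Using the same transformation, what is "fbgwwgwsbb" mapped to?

fbbbgswwwg

Rule — take characters alternately from the front and the back (1st, last, 2nd, 2nd-last, ...).
"fbgwwgwsbb" → "fbbbgswwwg".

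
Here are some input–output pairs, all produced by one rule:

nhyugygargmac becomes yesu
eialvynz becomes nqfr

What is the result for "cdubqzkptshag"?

kzsy

What's happening: shift every letter 8 places backward in the alphabet (wrapping around), then keep only the last 4 characters.
Working it through for "cdubqzkptshag": intermediate "uvmtirchlkzsy", final "kzsy".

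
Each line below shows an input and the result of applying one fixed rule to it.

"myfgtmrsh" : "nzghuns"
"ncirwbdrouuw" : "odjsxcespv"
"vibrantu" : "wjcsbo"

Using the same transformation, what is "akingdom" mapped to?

bljohe

The transformation: shift every letter 1 place forward in the alphabet (wrapping around), then delete the last 2 characters.
On "akingdom": the first step gives "bljohepn", and the second then gives "bljohe".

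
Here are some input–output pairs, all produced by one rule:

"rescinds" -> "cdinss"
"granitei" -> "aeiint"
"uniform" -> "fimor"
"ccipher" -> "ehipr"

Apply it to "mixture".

What's happening: delete the first 2 characters, then sort the characters into alphabetical order.
"mixture" → "ertux".

ertux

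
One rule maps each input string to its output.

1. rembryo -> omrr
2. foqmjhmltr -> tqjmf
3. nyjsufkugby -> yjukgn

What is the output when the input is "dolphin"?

nlhd

What's happening: keep every other character starting from the first (positions 1st, 3rd, 5th, ...), then swap the first and last characters.
Starting from "dolphin": after the first operation, "dlhn"; after the second, "nlhd".
(Check on "foqmjhmltr": → "fqjmt" → "tqjmf" ✓)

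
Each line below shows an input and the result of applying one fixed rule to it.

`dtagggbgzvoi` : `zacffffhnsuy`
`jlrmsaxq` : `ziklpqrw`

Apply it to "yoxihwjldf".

The pattern: sort the characters into alphabetical order, then shift every letter 1 place backward in the alphabet (wrapping around).
On "yoxihwjldf": the first step gives "dfhijlowxy", and the second then gives "ceghiknvwx".

ceghiknvwx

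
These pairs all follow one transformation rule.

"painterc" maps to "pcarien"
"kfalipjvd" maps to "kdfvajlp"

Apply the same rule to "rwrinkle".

Rule — take characters alternately from the front and the back (1st, last, 2nd, 2nd-last, ...), then delete the last character.
Applying both steps to "rwrinkle": "rewlrkin", then "rewlrki".

rewlrki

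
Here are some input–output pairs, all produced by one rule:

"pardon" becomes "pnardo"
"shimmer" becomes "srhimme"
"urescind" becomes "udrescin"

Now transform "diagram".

In each case the input is transformed by: swap the first and last characters, then move the last character to the front.
On "diagram": the first step gives "miagrad", and the second then gives "dmiagra".

dmiagra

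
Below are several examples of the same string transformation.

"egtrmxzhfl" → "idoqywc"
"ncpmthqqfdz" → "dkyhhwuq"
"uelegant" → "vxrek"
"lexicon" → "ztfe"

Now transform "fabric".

izt

In each case the input is transformed by: shift every letter 9 places backward in the alphabet (wrapping around), then delete the first 3 characters.
Starting from "fabric": after the first operation, "wrsizt"; after the second, "izt".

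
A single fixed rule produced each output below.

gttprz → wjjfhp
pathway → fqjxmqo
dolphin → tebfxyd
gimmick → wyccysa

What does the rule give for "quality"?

In each case the input is transformed by: shift every letter 10 places backward in the alphabet (wrapping around).
For "quality" the result is "gkqbyjo".

gkqbyjo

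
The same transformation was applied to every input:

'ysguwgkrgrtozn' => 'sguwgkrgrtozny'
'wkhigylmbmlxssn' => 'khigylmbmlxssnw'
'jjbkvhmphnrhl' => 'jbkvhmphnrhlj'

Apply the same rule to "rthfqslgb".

thfqslgbr

The pattern: move the first character to the end.
For "rthfqslgb" the result is "thfqslgbr".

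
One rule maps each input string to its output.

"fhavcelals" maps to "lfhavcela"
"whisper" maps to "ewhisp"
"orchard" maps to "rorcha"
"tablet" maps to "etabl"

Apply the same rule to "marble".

lmarb

The rule is to delete the last character, then move the last character to the front.
Starting from "marble": after the first operation, "marbl"; after the second, "lmarb".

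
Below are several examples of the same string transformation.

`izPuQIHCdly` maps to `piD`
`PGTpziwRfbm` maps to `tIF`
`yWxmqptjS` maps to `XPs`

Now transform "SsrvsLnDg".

Looking at the pairs, the operation is to flip the case of every letter, then keep one character in every 3, starting at position 3 (positions 3rd, 6th, 9th, ...).
Starting from "SsrvsLnDg": after the first operation, "sSRVSlNdG"; after the second, "RlG".
(Check on "PGTpziwRfbm": → "pgtPZIWrFBM" → "tIF" ✓)

RlG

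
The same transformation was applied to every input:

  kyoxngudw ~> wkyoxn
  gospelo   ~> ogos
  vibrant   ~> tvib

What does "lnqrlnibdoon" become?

nlnqrlnib

The transformation: move the last character to the front, then delete the last 3 characters.
"lnqrlnibdoon" → "nlnqrlnibdoo" → "nlnqrlnib".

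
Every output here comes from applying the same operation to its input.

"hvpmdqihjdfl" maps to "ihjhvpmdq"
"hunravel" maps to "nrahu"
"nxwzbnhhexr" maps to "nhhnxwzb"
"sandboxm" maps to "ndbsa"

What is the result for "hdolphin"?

olphd

In each case the input is transformed by: delete the last 3 characters, then move the last 3 characters to the front (rotate right by 3).
For "hdolphin", step one produces "hdolp"; step two turns that into "olphd".
(Check on "hunravel": → "hunra" → "nrahu" ✓)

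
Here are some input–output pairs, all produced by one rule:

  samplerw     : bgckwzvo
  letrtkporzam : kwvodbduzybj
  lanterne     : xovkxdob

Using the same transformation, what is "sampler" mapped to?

obckwzv

The rule is to shift every letter 10 places forward in the alphabet (wrapping around), then move the last 2 characters to the front (rotate right by 2).
For "sampler", step one produces "ckwzvob"; step two turns that into "obckwzv".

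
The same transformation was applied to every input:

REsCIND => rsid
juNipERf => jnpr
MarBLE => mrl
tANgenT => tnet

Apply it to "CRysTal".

cytl

Looking at the pairs, the operation is to keep every other character starting from the first (positions 1st, 3rd, 5th, ...), then convert every letter to lowercase.
"CRysTal" → "CyTl" → "cytl".
(Check on "juNipERf": → "jNpR" → "jnpr" ✓)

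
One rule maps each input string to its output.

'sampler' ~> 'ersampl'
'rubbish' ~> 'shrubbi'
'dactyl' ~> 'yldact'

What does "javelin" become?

Rule — move the last 2 characters to the front (rotate right by 2).
On "javelin" that produces "injavel".

injavel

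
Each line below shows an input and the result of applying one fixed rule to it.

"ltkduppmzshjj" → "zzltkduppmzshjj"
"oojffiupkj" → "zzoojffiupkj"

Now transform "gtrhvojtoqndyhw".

zzgtrhvojtoqndyhw

The rule is to prepend "zz".
"gtrhvojtoqndyhw" → "zzgtrhvojtoqndyhw".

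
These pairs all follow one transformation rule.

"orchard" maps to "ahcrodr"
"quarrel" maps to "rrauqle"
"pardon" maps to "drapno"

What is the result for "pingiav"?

ignipva

What's happening: move the last 2 characters to the front (rotate right by 2), then reverse the string.
On "pingiav": the first step gives "avpingi", and the second then gives "ignipva".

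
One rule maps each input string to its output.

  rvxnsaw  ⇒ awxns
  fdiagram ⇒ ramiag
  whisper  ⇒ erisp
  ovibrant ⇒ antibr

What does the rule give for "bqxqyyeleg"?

yelegxqy

What's happening: delete the first 2 characters, then move the first 3 characters to the end (rotate left by 3).
Starting from "bqxqyyeleg": after the first operation, "xqyyeleg"; after the second, "yelegxqy".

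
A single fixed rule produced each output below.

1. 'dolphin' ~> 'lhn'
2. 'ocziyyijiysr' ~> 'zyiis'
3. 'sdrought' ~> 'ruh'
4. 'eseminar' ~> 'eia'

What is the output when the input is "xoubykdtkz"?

Looking at the pairs, the operation is to keep every other character starting from the first (positions 1st, 3rd, 5th, ...), then delete the first character.
Working it through for "xoubykdtkz": intermediate "xuydk", final "uydk".

uydk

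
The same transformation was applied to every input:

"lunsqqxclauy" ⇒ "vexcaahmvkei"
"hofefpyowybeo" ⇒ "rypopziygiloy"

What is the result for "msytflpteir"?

wcidpvzdosb

Rule — shift every letter 10 places forward in the alphabet (wrapping around).
Applying that to "msytflpteir" gives "wcidpvzdosb".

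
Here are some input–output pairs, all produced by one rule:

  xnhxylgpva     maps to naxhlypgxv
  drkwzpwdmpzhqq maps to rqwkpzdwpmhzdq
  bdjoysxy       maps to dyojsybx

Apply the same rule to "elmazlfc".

lcamlzef

The rule is to swap the first and last characters, then swap each adjacent pair of characters (1↔2, 3↔4, ...).
Starting from "elmazlfc": after the first operation, "clmazlfe"; after the second, "lcamlzef".
(Check on "drkwzpwdmpzhqq": → "qrkwzpwdmpzhqd" → "rqwkpzdwpmhzdq" ✓)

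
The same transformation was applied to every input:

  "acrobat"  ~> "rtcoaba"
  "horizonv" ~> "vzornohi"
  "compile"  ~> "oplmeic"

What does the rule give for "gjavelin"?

The rule is to sort the characters into reverse alphabetical order, then swap each adjacent pair of characters (1↔2, 3↔4, ...).
So "gjavelin" becomes "nvjlgiae".

nvjlgiae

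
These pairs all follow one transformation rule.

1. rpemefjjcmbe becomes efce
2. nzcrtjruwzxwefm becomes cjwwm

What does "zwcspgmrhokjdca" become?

cghja

Looking at the pairs, the operation is to keep one character in every 3, starting at position 3 (positions 3rd, 6th, 9th, ...).
"zwcspgmrhokjdca" → "cghja".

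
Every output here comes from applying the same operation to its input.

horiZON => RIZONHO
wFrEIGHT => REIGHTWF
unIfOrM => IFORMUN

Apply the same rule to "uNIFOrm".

IFORMUN

What's happening: move the first 2 characters to the end (rotate left by 2), then convert every letter to uppercase.
"uNIFOrm" → "IFOrmuN" → "IFORMUN".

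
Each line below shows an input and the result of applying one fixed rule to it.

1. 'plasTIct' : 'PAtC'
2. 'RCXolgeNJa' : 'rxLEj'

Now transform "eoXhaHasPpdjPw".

ExAApDp

Each output is the input with this applied: flip the case of every letter, then keep every other character starting from the first (positions 1st, 3rd, 5th, ...).
Applying that to "eoXhaHasPpdjPw" gives "ExAApDp".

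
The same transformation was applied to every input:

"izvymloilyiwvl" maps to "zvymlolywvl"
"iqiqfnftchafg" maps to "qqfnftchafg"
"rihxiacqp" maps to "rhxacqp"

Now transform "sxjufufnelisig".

The rule is to remove every "i".
Doing the same to "sxjufufnelisig": "sxjufufnelsg".

sxjufufnelsg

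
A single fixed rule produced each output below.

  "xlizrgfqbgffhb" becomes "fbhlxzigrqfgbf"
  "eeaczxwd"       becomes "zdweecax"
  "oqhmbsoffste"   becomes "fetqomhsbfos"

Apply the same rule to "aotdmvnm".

mmnoadtv

The rule is to swap each adjacent pair of characters (1↔2, 3↔4, ...), then move the last 3 characters to the front (rotate right by 3).
For "aotdmvnm", step one produces "oadtvmmn"; step two turns that into "mmnoadtv".
(Check on "eeaczxwd": → "eecaxzdw" → "zdweecax" ✓)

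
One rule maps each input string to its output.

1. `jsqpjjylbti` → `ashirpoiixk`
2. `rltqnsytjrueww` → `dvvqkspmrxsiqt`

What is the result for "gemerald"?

zkcfdldq

Each output is the input with this applied: move the last 3 characters to the front (rotate right by 3), then shift every letter 1 place backward in the alphabet (wrapping around).
Starting from "gemerald": after the first operation, "aldgemer"; after the second, "zkcfdldq".
(Check on "jsqpjjylbti": → "btijsqpjjyl" → "ashirpoiixk" ✓)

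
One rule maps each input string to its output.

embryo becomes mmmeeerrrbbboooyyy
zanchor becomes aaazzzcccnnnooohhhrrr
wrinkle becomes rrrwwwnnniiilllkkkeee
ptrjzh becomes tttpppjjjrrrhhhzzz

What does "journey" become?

The pattern: swap each adjacent pair of characters (1↔2, 3↔4, ...), then repeat every character 3 times.
Starting from "journey": after the first operation, "ojrueny"; after the second, "ooojjjrrruuueeennnyyy".
(Check on "ptrjzh": → "tpjrhz" → "tttpppjjjrrrhhhzzz" ✓)

ooojjjrrruuueeennnyyy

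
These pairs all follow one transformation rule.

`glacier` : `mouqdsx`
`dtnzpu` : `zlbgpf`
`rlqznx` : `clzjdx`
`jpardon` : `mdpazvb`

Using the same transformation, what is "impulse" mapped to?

bgxequy

Rule — shift every letter 12 places forward in the alphabet (wrapping around), then move the first 2 characters to the end (rotate left by 2).
For "impulse", step one produces "uybgxeq"; step two turns that into "bgxequy".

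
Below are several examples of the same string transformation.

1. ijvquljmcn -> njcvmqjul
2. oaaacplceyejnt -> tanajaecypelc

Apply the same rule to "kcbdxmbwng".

gcnbwdbxm

What's happening: take characters alternately from the front and the back (1st, last, 2nd, 2nd-last, ...), then delete the first character.
On "kcbdxmbwng" that produces "gcnbwdbxm".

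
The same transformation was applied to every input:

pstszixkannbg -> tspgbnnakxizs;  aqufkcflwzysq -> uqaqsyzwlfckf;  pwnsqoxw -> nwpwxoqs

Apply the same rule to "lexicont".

Rule — move the first 3 characters to the end (rotate left by 3), then reverse the string.
Applying both steps to "lexicont": "icontlex", then "xeltnoci".

xeltnoci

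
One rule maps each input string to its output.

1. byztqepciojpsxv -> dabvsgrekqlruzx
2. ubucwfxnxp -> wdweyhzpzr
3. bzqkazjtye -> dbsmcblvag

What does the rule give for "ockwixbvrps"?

qemykzdxtru

In each case the input is transformed by: shift every letter 2 places forward in the alphabet (wrapping around).
Applying that to "ockwixbvrps" gives "qemykzdxtru".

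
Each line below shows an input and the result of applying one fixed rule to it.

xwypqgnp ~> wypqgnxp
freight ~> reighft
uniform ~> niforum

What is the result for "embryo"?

mbryeo

The transformation: swap the first and last characters, then move the first character to the end.
Applying that to "embryo" gives "mbryeo".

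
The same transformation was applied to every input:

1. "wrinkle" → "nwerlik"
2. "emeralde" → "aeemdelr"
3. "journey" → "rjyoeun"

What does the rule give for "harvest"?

vhtasre

The rule is to take characters alternately from the front and the back (1st, last, 2nd, 2nd-last, ...), then move the last character to the front.
For "harvest", step one produces "htasrev"; step two turns that into "vhtasre".
(Check on "emeralde": → "eemdelra" → "aeemdelr" ✓)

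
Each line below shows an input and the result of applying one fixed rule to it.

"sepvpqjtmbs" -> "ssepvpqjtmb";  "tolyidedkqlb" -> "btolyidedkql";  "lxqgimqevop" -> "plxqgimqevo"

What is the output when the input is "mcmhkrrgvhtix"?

xmcmhkrrgvhti

The pattern: move the last character to the front.
Applying that to "mcmhkrrgvhtix" gives "xmcmhkrrgvhti".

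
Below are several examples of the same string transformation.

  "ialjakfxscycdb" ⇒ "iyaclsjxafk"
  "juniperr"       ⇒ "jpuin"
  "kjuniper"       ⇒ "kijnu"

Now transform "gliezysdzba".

gdlsiyez

Rule — delete the last 3 characters, then take characters alternately from the front and the back (1st, last, 2nd, 2nd-last, ...).
Applying both steps to "gliezysdzba": "gliezysd", then "gdlsiyez".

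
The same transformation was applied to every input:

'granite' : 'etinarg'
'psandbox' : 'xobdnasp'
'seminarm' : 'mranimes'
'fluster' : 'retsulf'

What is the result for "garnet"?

tenrag

The transformation: reverse the string.
On "garnet" that produces "tenrag".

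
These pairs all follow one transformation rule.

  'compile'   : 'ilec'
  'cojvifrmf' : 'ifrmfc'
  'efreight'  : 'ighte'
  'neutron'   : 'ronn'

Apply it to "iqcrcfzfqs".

cfzfqsi

Rule — move the first character to the end, then delete the first 3 characters.
Applying that to "iqcrcfzfqs" gives "cfzfqsi".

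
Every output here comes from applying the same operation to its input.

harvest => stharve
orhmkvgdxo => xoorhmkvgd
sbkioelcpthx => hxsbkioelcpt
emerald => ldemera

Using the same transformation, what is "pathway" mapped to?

The rule is to move the last 2 characters to the front (rotate right by 2).
"pathway" → "aypathw".

aypathw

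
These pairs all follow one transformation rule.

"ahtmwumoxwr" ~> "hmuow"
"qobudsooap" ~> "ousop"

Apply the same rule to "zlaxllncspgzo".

lxlcpz

The pattern: keep every other character starting from the second (positions 2nd, 4th, 6th, ...).
For "zlaxllncspgzo" the result is "lxlcpz".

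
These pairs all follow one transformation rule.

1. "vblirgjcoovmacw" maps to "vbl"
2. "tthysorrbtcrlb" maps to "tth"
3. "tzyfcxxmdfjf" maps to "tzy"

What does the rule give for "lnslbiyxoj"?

The rule is to keep only the first 3 characters.
For "lnslbiyxoj" the result is "lns".

lns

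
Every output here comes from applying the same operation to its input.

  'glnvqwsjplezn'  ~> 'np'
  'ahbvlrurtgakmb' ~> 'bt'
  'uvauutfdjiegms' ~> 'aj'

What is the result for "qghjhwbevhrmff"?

hv

Each output is the input with this applied: keep every other character starting from the first (positions 1st, 3rd, 5th, ...), then keep one character in every 3, starting at position 2 (positions 2nd, 5th, 8th, ...).
On "qghjhwbevhrmff": the first step gives "qhhbvrf", and the second then gives "hv".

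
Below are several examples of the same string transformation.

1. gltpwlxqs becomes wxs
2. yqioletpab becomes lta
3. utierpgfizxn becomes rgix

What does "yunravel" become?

Rule — keep every other character starting from the first (positions 1st, 3rd, 5th, ...), then delete the first 2 characters.
On "yunravel": the first step gives "ynae", and the second then gives "ae".

ae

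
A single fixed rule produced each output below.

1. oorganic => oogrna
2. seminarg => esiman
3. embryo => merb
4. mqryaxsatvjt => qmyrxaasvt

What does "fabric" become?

afrb

The pattern: swap each adjacent pair of characters (1↔2, 3↔4, ...), then delete the last 2 characters.
For "fabric", step one produces "afrbci"; step two turns that into "afrb".
(Check on "oorganic": → "oogrnaci" → "oogrna" ✓)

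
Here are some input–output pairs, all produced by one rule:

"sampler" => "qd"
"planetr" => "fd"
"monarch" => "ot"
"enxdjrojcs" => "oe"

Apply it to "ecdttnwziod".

In each case the input is transformed by: shift every letter 12 places forward in the alphabet (wrapping around), then keep only the last 2 characters.
Applying that to "ecdttnwziod" gives "ap".

ap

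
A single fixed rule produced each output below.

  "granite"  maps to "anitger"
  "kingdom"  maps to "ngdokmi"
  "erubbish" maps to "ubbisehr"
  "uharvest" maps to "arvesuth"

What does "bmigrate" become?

igratbem

In each case the input is transformed by: swap the first and last characters, then move the first 2 characters to the end (rotate left by 2).
For "bmigrate" the result is "igratbem".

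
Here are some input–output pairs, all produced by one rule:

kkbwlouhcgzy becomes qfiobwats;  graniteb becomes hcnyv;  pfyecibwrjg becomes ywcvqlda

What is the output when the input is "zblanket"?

uheyn

Looking at the pairs, the operation is to delete the first 3 characters, then shift every letter 6 places backward in the alphabet (wrapping around).
On "zblanket": the first step gives "anket", and the second then gives "uheyn".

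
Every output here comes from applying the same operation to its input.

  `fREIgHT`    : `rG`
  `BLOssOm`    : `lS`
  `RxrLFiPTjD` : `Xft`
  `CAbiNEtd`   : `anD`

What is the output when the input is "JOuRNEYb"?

onB

The pattern: keep one character in every 3, starting at position 2 (positions 2nd, 5th, 8th, ...), then flip the case of every letter.
Starting from "JOuRNEYb": after the first operation, "ONb"; after the second, "onB".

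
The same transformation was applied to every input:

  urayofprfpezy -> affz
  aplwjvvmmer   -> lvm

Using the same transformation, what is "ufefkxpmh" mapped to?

Rule — keep one character in every 3, starting at position 3 (positions 3rd, 6th, 9th, ...).
For "ufefkxpmh" the result is "exh".

exh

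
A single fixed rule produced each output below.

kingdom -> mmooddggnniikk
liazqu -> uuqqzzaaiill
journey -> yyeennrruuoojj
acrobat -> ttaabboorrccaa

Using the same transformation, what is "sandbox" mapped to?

Looking at the pairs, the operation is to reverse the string, then double every character.
On "sandbox": the first step gives "xobdnas", and the second then gives "xxoobbddnnaass".
(Check on "acrobat": → "taborca" → "ttaabboorrccaa" ✓)

xxoobbddnnaass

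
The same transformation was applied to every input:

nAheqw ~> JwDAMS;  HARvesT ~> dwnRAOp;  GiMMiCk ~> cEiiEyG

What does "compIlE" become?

Each output is the input with this applied: flip the case of every letter, then shift every letter 4 places backward in the alphabet (wrapping around).
Starting from "compIlE": after the first operation, "COMPiLe"; after the second, "YKILeHa".

YKILeHa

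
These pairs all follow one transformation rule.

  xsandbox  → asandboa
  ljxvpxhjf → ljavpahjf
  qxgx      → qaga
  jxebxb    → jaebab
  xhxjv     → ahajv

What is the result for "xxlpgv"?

aalpgv

The pattern: replace every "x" with "a".
For "xxlpgv" the result is "aalpgv".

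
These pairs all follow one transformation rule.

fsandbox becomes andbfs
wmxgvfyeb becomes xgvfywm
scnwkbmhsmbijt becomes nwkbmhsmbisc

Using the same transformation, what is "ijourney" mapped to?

ournij

The pattern: delete the last 2 characters, then move the first 2 characters to the end (rotate left by 2).
Starting from "ijourney": after the first operation, "ijourn"; after the second, "ournij".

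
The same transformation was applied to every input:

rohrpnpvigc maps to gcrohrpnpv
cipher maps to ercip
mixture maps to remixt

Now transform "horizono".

Rule — move the last 2 characters to the front (rotate right by 2), then delete the last character.
Working it through for "horizono": intermediate "nohorizo", final "nohoriz".

nohoriz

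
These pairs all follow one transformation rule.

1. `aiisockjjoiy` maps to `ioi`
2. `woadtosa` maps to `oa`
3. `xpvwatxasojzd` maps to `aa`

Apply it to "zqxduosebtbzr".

Each output is the input with this applied: keep one character in every 3, starting at position 2 (positions 2nd, 5th, 8th, ...), then keep only the vowels.
Applying both steps to "zqxduosebtbzr": "queb", then "ue".
(Check on "aiisockjjoiy": → "ioji" → "ioi" ✓)

ue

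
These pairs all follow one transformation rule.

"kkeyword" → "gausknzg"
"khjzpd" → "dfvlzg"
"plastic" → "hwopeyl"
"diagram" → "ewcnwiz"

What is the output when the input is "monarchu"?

kjwnydqi

The transformation: move the first character to the end, then shift every letter 4 places backward in the alphabet (wrapping around).
For "monarchu", step one produces "onarchum"; step two turns that into "kjwnydqi".
(Check on "plastic": → "lasticp" → "hwopeyl" ✓)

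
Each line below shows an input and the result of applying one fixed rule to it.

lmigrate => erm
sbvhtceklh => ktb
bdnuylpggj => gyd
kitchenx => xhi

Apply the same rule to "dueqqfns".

squ

In each case the input is transformed by: keep one character in every 3, starting at position 2 (positions 2nd, 5th, 8th, ...), then reverse the string.
Applying both steps to "dueqqfns": "uqs", then "squ".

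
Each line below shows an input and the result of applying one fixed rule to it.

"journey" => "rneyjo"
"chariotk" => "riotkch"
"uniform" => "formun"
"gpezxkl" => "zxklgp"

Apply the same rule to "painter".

nterpa

What's happening: move the first 3 characters to the end (rotate left by 3), then delete the last character.
Starting from "painter": after the first operation, "nterpai"; after the second, "nterpa".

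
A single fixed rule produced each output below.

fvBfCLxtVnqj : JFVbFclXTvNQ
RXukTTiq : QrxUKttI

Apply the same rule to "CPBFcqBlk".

KcpbfCQbL

The rule is to move the last character to the front, then flip the case of every letter.
"CPBFcqBlk" → "kCPBFcqBl" → "KcpbfCQbL".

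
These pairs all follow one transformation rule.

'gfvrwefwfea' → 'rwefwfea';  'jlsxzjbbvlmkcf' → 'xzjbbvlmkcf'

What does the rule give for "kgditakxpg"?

Each output is the input with this applied: delete the first 3 characters.
So "kgditakxpg" becomes "itakxpg".

itakxpg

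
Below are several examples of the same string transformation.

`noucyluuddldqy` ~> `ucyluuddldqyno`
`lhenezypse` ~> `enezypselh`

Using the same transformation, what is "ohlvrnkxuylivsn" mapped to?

What's happening: move the first 2 characters to the end (rotate left by 2).
"ohlvrnkxuylivsn" → "lvrnkxuylivsnoh".

lvrnkxuylivsnoh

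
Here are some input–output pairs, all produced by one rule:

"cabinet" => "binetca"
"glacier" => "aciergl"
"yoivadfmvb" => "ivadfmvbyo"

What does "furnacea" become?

rnaceafu

Each output is the input with this applied: move the first 2 characters to the end (rotate left by 2).
On "furnacea" that produces "rnaceafu".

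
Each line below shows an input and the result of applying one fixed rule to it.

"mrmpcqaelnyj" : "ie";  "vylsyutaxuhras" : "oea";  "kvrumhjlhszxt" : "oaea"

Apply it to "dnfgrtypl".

ie

What's happening: shift every letter 7 places backward in the alphabet (wrapping around), then keep only the vowels.
So "dnfgrtypl" becomes "ie".
(Check on "kvrumhjlhszxt": → "doknfacealsqm" → "oaea" ✓)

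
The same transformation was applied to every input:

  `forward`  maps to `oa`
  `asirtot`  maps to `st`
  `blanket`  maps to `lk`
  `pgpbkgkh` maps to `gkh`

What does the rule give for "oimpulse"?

What's happening: keep one character in every 3, starting at position 2 (positions 2nd, 5th, 8th, ...).
For "oimpulse" the result is "iue".

iue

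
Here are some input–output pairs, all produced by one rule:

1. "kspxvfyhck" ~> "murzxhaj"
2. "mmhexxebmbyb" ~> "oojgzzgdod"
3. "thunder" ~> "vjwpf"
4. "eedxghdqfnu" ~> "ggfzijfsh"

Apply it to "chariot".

The pattern: delete the last 2 characters, then shift every letter 2 places forward in the alphabet (wrapping around).
Working it through for "chariot": intermediate "chari", final "ejctk".

ejctk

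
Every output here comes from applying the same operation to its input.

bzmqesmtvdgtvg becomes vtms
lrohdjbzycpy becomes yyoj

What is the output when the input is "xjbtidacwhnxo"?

What's happening: keep one character in every 3, starting at position 3 (positions 3rd, 6th, 9th, ...), then swap the front and back halves of the string.
On "xjbtidacwhnxo": the first step gives "bdwx", and the second then gives "wxbd".

wxbd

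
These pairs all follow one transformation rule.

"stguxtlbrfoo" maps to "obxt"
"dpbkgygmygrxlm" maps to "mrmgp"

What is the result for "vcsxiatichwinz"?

The transformation: keep one character in every 3, starting at position 2 (positions 2nd, 5th, 8th, ...), then reverse the string.
Starting from "vcsxiatichwinz": after the first operation, "ciiwz"; after the second, "zwiic".

zwiic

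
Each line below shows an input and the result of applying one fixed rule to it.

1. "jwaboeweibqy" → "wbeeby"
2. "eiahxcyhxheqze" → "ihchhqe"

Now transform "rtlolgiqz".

What's happening: keep every other character starting from the second (positions 2nd, 4th, 6th, ...).
"rtlolgiqz" → "togq".

togq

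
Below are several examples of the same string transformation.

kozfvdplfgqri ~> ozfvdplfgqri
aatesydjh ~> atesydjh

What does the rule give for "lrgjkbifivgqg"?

rgjkbifivgqg

What's happening: delete the first character.
So "lrgjkbifivgqg" becomes "rgjkbifivgqg".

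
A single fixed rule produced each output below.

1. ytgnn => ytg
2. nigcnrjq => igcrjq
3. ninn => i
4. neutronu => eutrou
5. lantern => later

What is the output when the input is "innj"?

The transformation: remove every "n".
For "innj" the result is "ij".

ij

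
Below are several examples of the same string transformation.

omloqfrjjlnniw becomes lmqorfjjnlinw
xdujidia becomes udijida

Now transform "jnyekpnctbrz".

ynkenptcrbz

Looking at the pairs, the operation is to delete the first character, then swap each adjacent pair of characters (1↔2, 3↔4, ...).
For "jnyekpnctbrz", step one produces "nyekpnctbrz"; step two turns that into "ynkenptcrbz".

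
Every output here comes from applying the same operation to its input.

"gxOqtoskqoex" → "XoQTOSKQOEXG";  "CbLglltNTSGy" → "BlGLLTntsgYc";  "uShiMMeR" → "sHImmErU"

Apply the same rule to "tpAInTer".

PaiNtERT

What's happening: move the first character to the end, then flip the case of every letter.
For "tpAInTer", step one produces "pAInTert"; step two turns that into "PaiNtERT".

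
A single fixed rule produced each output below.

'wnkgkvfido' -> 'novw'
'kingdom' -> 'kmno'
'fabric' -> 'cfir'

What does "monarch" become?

mnor

The pattern: sort the characters into alphabetical order, then keep only the last 4 characters.
Applying that to "monarch" gives "mnor".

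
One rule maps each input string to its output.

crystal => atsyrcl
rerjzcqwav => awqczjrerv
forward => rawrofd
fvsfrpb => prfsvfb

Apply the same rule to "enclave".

valcnee

Each output is the input with this applied: reverse the string, then move the first character to the end.
Applying both steps to "enclave": "evalcne", then "valcnee".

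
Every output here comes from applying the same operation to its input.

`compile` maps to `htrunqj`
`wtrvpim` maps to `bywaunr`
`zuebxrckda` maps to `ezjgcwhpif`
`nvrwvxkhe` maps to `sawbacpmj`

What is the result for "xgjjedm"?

cloojir

Each output is the input with this applied: shift every letter 5 places forward in the alphabet (wrapping around).
Doing the same to "xgjjedm": "cloojir".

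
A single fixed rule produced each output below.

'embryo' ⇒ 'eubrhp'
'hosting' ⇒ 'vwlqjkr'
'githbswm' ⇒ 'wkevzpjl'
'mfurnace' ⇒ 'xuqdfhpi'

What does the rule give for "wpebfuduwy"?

The rule is to move the first 2 characters to the end (rotate left by 2), then shift every letter 3 places forward in the alphabet (wrapping around).
Starting from "wpebfuduwy": after the first operation, "ebfuduwywp"; after the second, "heixgxzbzs".
(Check on "hosting": → "stingho" → "vwlqjkr" ✓)

heixgxzbzs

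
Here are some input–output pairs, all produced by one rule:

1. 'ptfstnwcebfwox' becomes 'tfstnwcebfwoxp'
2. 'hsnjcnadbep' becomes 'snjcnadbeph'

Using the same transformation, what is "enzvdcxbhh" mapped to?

In each case the input is transformed by: move the first character to the end.
"enzvdcxbhh" → "nzvdcxbhhe".

nzvdcxbhhe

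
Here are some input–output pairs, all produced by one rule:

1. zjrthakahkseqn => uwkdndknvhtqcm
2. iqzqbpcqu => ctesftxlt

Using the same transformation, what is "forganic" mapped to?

ujdqlfir

The rule is to move the first 2 characters to the end (rotate left by 2), then shift every letter 3 places forward in the alphabet (wrapping around).
Applying both steps to "forganic": "rganicfo", then "ujdqlfir".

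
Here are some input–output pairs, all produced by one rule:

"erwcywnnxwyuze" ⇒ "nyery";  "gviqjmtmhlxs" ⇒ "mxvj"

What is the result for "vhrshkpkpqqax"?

kqhh

Looking at the pairs, the operation is to keep one character in every 3, starting at position 2 (positions 2nd, 5th, 8th, ...), then move the first 2 characters to the end (rotate left by 2).
Applying both steps to "vhrshkpkpqqax": "hhkq", then "kqhh".
(Check on "erwcywnnxwyuze": → "rynye" → "nyery" ✓)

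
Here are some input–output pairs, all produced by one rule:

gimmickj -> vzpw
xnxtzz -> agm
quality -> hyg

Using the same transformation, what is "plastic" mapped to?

yfv

Each output is the input with this applied: shift every letter 13 places forward in the alphabet (wrapping around) — i.e. ROT13, then keep every other character starting from the second (positions 2nd, 4th, 6th, ...).
On "plastic": the first step gives "cynfgvp", and the second then gives "yfv".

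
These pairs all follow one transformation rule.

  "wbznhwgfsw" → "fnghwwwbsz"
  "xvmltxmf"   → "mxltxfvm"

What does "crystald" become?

Each output is the input with this applied: take characters alternately from the front and the back (1st, last, 2nd, 2nd-last, ...), then swap the front and back halves of the string.
"crystald" → "cdrlyast" → "yastcdrl".

yastcdrl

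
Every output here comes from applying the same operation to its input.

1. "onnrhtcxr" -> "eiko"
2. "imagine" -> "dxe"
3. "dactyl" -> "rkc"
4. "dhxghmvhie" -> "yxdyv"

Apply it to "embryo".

Rule — shift every letter 9 places backward in the alphabet (wrapping around), then keep every other character starting from the second (positions 2nd, 4th, 6th, ...).
Applying both steps to "embryo": "vdsipf", then "dif".

dif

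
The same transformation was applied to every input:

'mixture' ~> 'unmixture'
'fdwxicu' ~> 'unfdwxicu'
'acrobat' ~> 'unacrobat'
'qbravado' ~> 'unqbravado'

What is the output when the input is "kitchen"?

The transformation: prepend "un".
On "kitchen" that produces "unkitchen".

unkitchen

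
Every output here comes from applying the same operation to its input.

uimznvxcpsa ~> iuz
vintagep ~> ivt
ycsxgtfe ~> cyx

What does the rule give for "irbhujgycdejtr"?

The transformation: swap each adjacent pair of characters (1↔2, 3↔4, ...), then keep only the first 3 characters.
Applying that to "irbhujgycdejtr" gives "rih".

rih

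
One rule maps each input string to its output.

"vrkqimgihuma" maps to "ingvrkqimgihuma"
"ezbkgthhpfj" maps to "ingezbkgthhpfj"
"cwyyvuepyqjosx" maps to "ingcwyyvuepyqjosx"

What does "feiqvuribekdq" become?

Looking at the pairs, the operation is to prepend "ing".
So "feiqvuribekdq" becomes "ingfeiqvuribekdq".

ingfeiqvuribekdq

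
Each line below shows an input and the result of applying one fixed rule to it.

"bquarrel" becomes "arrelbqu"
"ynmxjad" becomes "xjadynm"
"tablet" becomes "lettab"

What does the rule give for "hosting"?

Looking at the pairs, the operation is to move the first 3 characters to the end (rotate left by 3).
"hosting" → "tinghos".

tinghos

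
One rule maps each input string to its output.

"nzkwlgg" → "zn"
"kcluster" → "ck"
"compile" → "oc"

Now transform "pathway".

The pattern: reverse the string, then keep only the last 2 characters.
On "pathway" that produces "ap".

ap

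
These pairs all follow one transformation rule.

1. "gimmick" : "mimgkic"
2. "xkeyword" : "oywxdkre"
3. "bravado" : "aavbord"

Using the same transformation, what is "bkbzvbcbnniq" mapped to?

What's happening: take characters alternately from the front and the back (1st, last, 2nd, 2nd-last, ...), then move the last 3 characters to the front (rotate right by 3).
Applying that to "bkbzvbcbnniq" gives "bbcbqkibnznv".

bbcbqkibnznv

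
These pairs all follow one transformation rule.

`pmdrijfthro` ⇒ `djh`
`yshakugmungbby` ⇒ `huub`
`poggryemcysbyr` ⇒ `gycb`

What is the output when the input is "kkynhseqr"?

Each output is the input with this applied: keep one character in every 3, starting at position 3 (positions 3rd, 6th, 9th, ...).
Doing the same to "kkynhseqr": "ysr".

ysr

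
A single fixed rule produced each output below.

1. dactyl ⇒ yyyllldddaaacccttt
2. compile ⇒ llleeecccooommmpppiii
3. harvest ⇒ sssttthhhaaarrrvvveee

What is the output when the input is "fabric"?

Each output is the input with this applied: move the last 2 characters to the front (rotate right by 2), then repeat every character 3 times.
Applying that to "fabric" gives "iiicccfffaaabbbrrr".

iiicccfffaaabbbrrr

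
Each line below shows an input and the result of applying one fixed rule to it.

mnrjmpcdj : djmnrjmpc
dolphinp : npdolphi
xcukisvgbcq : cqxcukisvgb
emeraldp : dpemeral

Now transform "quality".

tyquali

The rule is to move the last 2 characters to the front (rotate right by 2).
Applying that to "quality" gives "tyquali".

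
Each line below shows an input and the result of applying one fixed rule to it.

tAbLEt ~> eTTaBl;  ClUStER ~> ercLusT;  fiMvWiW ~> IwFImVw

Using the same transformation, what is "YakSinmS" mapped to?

MsyAKsIN

Each output is the input with this applied: move the last 2 characters to the front (rotate right by 2), then flip the case of every letter.
On "YakSinmS": the first step gives "mSYakSin", and the second then gives "MsyAKsIN".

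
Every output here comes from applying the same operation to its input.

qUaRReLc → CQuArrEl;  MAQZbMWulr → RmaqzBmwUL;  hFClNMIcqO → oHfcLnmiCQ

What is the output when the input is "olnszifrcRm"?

The rule is to flip the case of every letter, then move the last character to the front.
"olnszifrcRm" → "OLNSZIFRCrM" → "MOLNSZIFRCr".

MOLNSZIFRCr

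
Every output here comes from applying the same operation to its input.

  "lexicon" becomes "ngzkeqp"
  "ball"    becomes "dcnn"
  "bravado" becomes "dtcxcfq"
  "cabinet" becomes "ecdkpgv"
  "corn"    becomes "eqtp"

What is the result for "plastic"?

rncuvke

The transformation: shift every letter 2 places forward in the alphabet (wrapping around).
On "plastic" that produces "rncuvke".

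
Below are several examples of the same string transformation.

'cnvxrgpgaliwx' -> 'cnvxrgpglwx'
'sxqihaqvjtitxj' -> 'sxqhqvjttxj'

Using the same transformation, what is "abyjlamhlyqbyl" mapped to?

The rule is to remove every vowel.
On "abyjlamhlyqbyl" that produces "byjlmhlyqbyl".

byjlmhlyqbyl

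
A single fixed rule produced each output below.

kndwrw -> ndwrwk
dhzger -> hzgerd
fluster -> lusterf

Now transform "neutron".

Looking at the pairs, the operation is to move the first character to the end.
For "neutron" the result is "eutronn".

eutronn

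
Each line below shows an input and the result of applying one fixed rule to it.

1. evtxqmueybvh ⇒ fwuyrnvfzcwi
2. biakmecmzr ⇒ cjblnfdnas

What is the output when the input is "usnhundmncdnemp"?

vtoivoenodeofnq

The rule is to shift every letter 1 place forward in the alphabet (wrapping around).
Doing the same to "usnhundmncdnemp": "vtoivoenodeofnq".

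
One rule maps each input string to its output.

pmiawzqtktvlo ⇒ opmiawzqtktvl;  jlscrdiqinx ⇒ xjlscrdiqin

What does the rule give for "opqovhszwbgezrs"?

The rule is to move the last character to the front.
"opqovhszwbgezrs" → "sopqovhszwbgezr".

sopqovhszwbgezr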